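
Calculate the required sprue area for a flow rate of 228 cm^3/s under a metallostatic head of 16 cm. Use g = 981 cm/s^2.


Formula: v = sqrt(2*g*h), A = Q/v
Velocity: v = sqrt(2 * 981 * 16) = sqrt(31392) = 177.1779 cm/s
Sprue area: A = Q / v = 228 / 177.1779 = 1.2868 cm^2

Answer: 1.2868 cm^2


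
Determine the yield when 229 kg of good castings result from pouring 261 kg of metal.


Formula: Casting Yield = (W_good / W_total) * 100
Yield = (229 kg / 261 kg) * 100 = 87.7395%

Answer: 87.7395%


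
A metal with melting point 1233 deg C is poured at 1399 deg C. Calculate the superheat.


Formula: Superheat = T_pour - T_melt
Superheat = 1399 - 1233 = 166 deg C

Final answer: 166 deg C


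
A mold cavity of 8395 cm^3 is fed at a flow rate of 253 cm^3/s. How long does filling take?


Formula: t_fill = V_mold / Q_flow
t = 8395 cm^3 / 253 cm^3/s = 33.1818 s

33.1818 s


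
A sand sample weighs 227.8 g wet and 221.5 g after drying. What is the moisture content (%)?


Formula: MC = (W_wet - W_dry) / W_wet * 100
Water mass = 227.8 - 221.5 = 6.3 g
MC = 6.3 / 227.8 * 100 = 2.7656%


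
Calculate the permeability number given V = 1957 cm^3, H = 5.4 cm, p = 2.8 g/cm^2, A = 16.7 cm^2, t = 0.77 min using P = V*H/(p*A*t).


Formula: Permeability Number P = (V * H) / (p * A * t)
Numerator: V * H = 1957 * 5.4 = 10567.8
Denominator: p * A * t = 2.8 * 16.7 * 0.77 = 36.0052
P = 10567.8 / 36.0052 = 293.5076

Final answer: 293.5076


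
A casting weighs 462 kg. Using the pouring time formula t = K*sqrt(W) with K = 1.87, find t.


Formula: t = K * sqrt(W)
sqrt(W) = sqrt(462) = 21.49419
t = 1.87 * 21.49419 = 40.1941 s

40.1941 s


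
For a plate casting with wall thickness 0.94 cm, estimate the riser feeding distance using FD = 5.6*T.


Formula: FD = 5.6 * T  (riser feeding-distance rule)
FD = 5.6 * 0.94 cm = 5.2640 cm

5.2640 cm


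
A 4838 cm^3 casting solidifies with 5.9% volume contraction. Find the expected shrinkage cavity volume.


Formula: V_shrink = V_casting * shrinkage_pct / 100
V_shrink = 4838 cm^3 * 5.9 / 100 = 285.4420 cm^3

285.4420 cm^3


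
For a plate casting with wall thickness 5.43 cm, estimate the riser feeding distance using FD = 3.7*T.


Formula: FD = 3.7 * T  (riser feeding-distance rule)
FD = 3.7 * 5.43 cm = 20.0910 cm

Answer: 20.0910 cm


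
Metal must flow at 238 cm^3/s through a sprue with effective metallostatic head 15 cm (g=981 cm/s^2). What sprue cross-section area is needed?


Formula: v = sqrt(2*g*h), A = Q/v
Velocity: v = sqrt(2 * 981 * 15) = sqrt(29430) = 171.5517 cm/s
Sprue area: A = Q / v = 238 / 171.5517 = 1.3873 cm^2


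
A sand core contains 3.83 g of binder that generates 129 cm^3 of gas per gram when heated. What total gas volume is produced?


Formula: V_gas = W_binder * gas_evolution_rate
V = 3.83 g * 129 cm^3/g = 494.0700 cm^3

494.0700 cm^3


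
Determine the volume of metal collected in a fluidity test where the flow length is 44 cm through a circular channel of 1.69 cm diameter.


Formula: V = pi * (d/2)^2 * L  (cylinder volume)
Radius = 1.69/2 = 0.845 cm
V = pi * 0.845^2 * 44 = 98.6997 cm^3

Answer: 98.6997 cm^3


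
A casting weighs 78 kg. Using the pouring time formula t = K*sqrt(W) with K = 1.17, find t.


Formula: t = K * sqrt(W)
sqrt(W) = sqrt(78) = 8.83176
t = 1.17 * 8.83176 = 10.3332 s

Answer: 10.3332 s


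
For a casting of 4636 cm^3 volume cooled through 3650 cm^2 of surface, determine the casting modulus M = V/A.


Formula: Casting Modulus M = V / A
M = 4636 cm^3 / 3650 cm^2 = 1.2701 cm

Final answer: 1.2701 cm


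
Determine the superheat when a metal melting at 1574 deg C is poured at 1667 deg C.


Formula: Superheat = T_pour - T_melt
Superheat = 1667 - 1574 = 93 deg C

93 deg C


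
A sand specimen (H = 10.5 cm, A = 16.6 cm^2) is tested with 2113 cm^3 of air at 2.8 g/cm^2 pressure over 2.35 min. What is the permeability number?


Formula: Permeability Number P = (V * H) / (p * A * t)
Numerator: V * H = 2113 * 10.5 = 22186.5
Denominator: p * A * t = 2.8 * 16.6 * 2.35 = 109.228
P = 22186.5 / 109.228 = 203.1210

Final answer: 203.1210


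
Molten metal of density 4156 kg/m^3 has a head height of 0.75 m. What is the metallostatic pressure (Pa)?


Formula: P = rho * g * h
rho * g = 4156 * 9.81 = 40770.36 N/m^3
P = 40770.36 * 0.75 = 30577.7700 Pa

Answer: 30577.7700 Pa


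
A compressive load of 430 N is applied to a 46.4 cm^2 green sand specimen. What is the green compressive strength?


Formula: Compressive Strength = Force / Area
Strength = 430 N / 46.4 cm^2 = 9.2672 N/cm^2

Final answer: 9.2672 N/cm^2


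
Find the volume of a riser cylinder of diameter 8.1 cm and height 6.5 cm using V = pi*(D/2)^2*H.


Formula: V = pi * (D/2)^2 * H  (cylinder volume)
Radius = D/2 = 8.1/2 = 4.05 cm
V = pi * 4.05^2 * 6.5 = 334.9448 cm^3

Answer: 334.9448 cm^3


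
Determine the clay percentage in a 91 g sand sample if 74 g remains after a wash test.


Formula: Clay% = (W_total - W_washed) / W_total * 100
Clay mass = 91 - 74 = 17 g
Clay% = 17 / 91 * 100 = 18.6813%

Answer: 18.6813%


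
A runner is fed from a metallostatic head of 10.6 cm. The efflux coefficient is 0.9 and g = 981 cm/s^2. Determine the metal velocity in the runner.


Formula: v = Cd * sqrt(2 * g * h)  (Torricelli with discharge coefficient)
2*g*h = 2 * 981 * 10.6 = 20797.2 cm^2/s^2
sqrt(20797.2) = 144.21234 cm/s
v = 0.9 * 144.21234 = 129.7911 cm/s

129.7911 cm/s


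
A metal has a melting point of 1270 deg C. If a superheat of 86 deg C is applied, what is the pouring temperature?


Formula: T_pour = T_melt + Superheat
T_pour = 1270 + 86 = 1356 deg C

Final answer: 1356 deg C


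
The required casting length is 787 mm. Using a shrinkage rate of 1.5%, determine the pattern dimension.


Formula: L_pattern = L_casting * (1 + shrinkage_rate/100)
Shrinkage factor = 1 + 1.5/100 = 1.015
L_pattern = 787 mm * 1.015 = 798.8050 mm


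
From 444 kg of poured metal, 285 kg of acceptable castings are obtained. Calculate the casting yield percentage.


Formula: Casting Yield = (W_good / W_total) * 100
Yield = (285 kg / 444 kg) * 100 = 64.1892%

Answer: 64.1892%


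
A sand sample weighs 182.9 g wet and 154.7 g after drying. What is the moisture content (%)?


Formula: MC = (W_wet - W_dry) / W_wet * 100
Water mass = 182.9 - 154.7 = 28.2 g
MC = 28.2 / 182.9 * 100 = 15.4183%

15.4183%


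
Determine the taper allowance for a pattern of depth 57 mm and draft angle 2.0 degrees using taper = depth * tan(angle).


Formula: taper = depth * tan(draft_angle)
tan(2.0 deg) = 0.0349208
taper = 57 mm * 0.0349208 = 1.9905 mm

Answer: 1.9905 mm


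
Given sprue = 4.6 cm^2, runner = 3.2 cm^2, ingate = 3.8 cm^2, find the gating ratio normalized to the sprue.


Sprue:Runner:Ingate = 1 : 3.2/4.6 : 3.8/4.6 = 1:0.70:0.83


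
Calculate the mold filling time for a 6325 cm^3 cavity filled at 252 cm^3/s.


Formula: t_fill = V_mold / Q_flow
t = 6325 cm^3 / 252 cm^3/s = 25.0992 s

25.0992 s


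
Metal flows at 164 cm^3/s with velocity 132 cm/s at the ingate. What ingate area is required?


Formula: A_ingate = Q / v  (continuity equation)
A = 164 cm^3/s / 132 cm/s = 1.2424 cm^2


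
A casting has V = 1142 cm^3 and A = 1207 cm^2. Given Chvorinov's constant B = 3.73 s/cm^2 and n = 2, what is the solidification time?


Formula: t_s = B * (V/A)^n  (Chvorinov's rule, n=2)
Modulus M = V/A = 1142/1207 = 0.946147 cm
M^2 = 0.946147^2 = 0.895194 cm^2
t_s = 3.73 * 0.895194 = 3.3391 s


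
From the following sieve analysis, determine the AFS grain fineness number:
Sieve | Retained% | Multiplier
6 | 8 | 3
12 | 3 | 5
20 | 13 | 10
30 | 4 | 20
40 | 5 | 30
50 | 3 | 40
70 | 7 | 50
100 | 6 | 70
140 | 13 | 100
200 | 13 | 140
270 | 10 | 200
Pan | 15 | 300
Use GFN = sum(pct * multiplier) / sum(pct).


Formula: GFN = sum(pct * multiplier) / sum(pct)
sum(pct * multiplier) = 10909
sum(pct) = 100
GFN = 10909 / 100 = 109.09

Answer: 109.09


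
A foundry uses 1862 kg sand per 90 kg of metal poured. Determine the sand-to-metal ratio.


Formula: Sand-to-Metal Ratio = W_sand / W_metal
Ratio = 1862 kg / 90 kg = 20.6889

Final answer: 20.6889


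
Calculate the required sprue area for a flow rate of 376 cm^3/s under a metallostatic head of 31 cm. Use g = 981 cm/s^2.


Formula: v = sqrt(2*g*h), A = Q/v
Velocity: v = sqrt(2 * 981 * 31) = sqrt(60822) = 246.6212 cm/s
Sprue area: A = Q / v = 376 / 246.6212 = 1.5246 cm^2


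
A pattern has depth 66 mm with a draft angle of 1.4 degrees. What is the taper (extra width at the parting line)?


Formula: taper = depth * tan(draft_angle)
tan(1.4 deg) = 0.0244395
taper = 66 mm * 0.0244395 = 1.6130 mm


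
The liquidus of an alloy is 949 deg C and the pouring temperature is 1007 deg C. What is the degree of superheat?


Formula: Superheat = T_pour - T_melt
Superheat = 1007 - 949 = 58 deg C

Answer: 58 deg C


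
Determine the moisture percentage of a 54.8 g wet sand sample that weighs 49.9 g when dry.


Formula: MC = (W_wet - W_dry) / W_wet * 100
Water mass = 54.8 - 49.9 = 4.9 g
MC = 4.9 / 54.8 * 100 = 8.9416%

Final answer: 8.9416%


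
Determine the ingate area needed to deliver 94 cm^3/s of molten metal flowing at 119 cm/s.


Formula: A_ingate = Q / v  (continuity equation)
A = 94 cm^3/s / 119 cm/s = 0.7899 cm^2

Final answer: 0.7899 cm^2


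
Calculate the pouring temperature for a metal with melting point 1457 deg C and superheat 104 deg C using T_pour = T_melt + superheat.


Formula: T_pour = T_melt + Superheat
T_pour = 1457 + 104 = 1561 deg C

Final answer: 1561 deg C


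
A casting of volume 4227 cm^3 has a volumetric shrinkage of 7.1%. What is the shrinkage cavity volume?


Formula: V_shrink = V_casting * shrinkage_pct / 100
V_shrink = 4227 cm^3 * 7.1 / 100 = 300.1170 cm^3


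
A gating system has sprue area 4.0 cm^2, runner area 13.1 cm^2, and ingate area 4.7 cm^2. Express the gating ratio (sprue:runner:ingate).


Sprue:Runner:Ingate = 1 : 13.1/4.0 : 4.7/4.0 = 1:3.28:1.18

1:3.28:1.18


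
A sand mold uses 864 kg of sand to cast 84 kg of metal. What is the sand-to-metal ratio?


Formula: Sand-to-Metal Ratio = W_sand / W_metal
Ratio = 864 kg / 84 kg = 10.2857

Final answer: 10.2857


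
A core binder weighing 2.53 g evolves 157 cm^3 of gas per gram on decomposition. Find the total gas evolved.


Formula: V_gas = W_binder * gas_evolution_rate
V = 2.53 g * 157 cm^3/g = 397.2100 cm^3

Final answer: 397.2100 cm^3


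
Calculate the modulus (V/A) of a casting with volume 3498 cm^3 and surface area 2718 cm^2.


Formula: Casting Modulus M = V / A
M = 3498 cm^3 / 2718 cm^2 = 1.2870 cm

1.2870 cm


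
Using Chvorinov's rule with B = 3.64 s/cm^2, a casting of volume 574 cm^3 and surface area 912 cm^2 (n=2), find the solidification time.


Formula: t_s = B * (V/A)^n  (Chvorinov's rule, n=2)
Modulus M = V/A = 574/912 = 0.629386 cm
M^2 = 0.629386^2 = 0.396127 cm^2
t_s = 3.64 * 0.396127 = 1.4419 s

Answer: 1.4419 s


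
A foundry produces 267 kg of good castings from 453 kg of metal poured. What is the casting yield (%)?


Formula: Casting Yield = (W_good / W_total) * 100
Yield = (267 kg / 453 kg) * 100 = 58.9404%

Final answer: 58.9404%


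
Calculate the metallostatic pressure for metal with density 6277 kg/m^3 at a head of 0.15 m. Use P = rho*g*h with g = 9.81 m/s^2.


Formula: P = rho * g * h
rho * g = 6277 * 9.81 = 61577.37 N/m^3
P = 61577.37 * 0.15 = 9236.6055 Pa


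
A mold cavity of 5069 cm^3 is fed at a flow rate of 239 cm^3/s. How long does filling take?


Formula: t_fill = V_mold / Q_flow
t = 5069 cm^3 / 239 cm^3/s = 21.2092 s


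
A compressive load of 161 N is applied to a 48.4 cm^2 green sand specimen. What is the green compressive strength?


Formula: Compressive Strength = Force / Area
Strength = 161 N / 48.4 cm^2 = 3.3264 N/cm^2

Answer: 3.3264 N/cm^2


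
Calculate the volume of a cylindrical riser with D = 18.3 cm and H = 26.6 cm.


Formula: V = pi * (D/2)^2 * H  (cylinder volume)
Radius = D/2 = 18.3/2 = 9.15 cm
V = pi * 9.15^2 * 26.6 = 6996.3850 cm^3


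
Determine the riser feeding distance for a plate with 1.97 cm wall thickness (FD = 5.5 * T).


Formula: FD = 5.5 * T  (riser feeding-distance rule)
FD = 5.5 * 1.97 cm = 10.8350 cm

Answer: 10.8350 cm


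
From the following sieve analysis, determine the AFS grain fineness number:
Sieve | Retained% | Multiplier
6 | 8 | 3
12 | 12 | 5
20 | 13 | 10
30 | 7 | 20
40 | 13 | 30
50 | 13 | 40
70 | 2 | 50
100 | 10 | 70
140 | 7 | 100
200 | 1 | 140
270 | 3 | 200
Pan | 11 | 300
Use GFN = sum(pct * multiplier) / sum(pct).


Formula: GFN = sum(pct * multiplier) / sum(pct)
sum(pct * multiplier) = 6804
sum(pct) = 100
GFN = 6804 / 100 = 68.04

68.04


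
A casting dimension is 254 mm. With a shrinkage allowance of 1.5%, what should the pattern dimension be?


Formula: L_pattern = L_casting * (1 + shrinkage_rate/100)
Shrinkage factor = 1 + 1.5/100 = 1.015
L_pattern = 254 mm * 1.015 = 257.8100 mm

257.8100 mm


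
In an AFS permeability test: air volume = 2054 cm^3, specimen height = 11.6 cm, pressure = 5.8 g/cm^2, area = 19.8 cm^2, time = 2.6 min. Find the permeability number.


Formula: Permeability Number P = (V * H) / (p * A * t)
Numerator: V * H = 2054 * 11.6 = 23826.4
Denominator: p * A * t = 5.8 * 19.8 * 2.6 = 298.584
P = 23826.4 / 298.584 = 79.7980


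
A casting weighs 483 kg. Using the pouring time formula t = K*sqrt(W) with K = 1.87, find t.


Formula: t = K * sqrt(W)
sqrt(W) = sqrt(483) = 21.97726
t = 1.87 * 21.97726 = 41.0975 s

Final answer: 41.0975 s


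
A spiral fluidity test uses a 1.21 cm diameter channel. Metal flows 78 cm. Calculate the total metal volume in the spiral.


Formula: V = pi * (d/2)^2 * L  (cylinder volume)
Radius = 1.21/2 = 0.605 cm
V = pi * 0.605^2 * 78 = 89.6923 cm^3

Answer: 89.6923 cm^3


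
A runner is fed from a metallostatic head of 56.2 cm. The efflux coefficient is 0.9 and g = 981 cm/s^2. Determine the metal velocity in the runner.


Formula: v = Cd * sqrt(2 * g * h)  (Torricelli with discharge coefficient)
2*g*h = 2 * 981 * 56.2 = 110264.4 cm^2/s^2
sqrt(110264.4) = 332.06084 cm/s
v = 0.9 * 332.06084 = 298.8548 cm/s

Answer: 298.8548 cm/s


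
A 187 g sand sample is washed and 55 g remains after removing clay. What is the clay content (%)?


Formula: Clay% = (W_total - W_washed) / W_total * 100
Clay mass = 187 - 55 = 132 g
Clay% = 132 / 187 * 100 = 70.5882%

70.5882%


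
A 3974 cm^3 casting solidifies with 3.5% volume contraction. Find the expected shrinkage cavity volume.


Formula: V_shrink = V_casting * shrinkage_pct / 100
V_shrink = 3974 cm^3 * 3.5 / 100 = 139.0900 cm^3

Final answer: 139.0900 cm^3


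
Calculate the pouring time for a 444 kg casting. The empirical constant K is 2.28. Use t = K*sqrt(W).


Formula: t = K * sqrt(W)
sqrt(W) = sqrt(444) = 21.07131
t = 2.28 * 21.07131 = 48.0426 s

Answer: 48.0426 s


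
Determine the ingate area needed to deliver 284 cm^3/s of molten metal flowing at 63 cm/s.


Formula: A_ingate = Q / v  (continuity equation)
A = 284 cm^3/s / 63 cm/s = 4.5079 cm^2


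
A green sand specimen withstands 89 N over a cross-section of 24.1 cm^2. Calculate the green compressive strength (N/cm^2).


Formula: Compressive Strength = Force / Area
Strength = 89 N / 24.1 cm^2 = 3.6929 N/cm^2


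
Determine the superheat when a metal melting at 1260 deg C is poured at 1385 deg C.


Formula: Superheat = T_pour - T_melt
Superheat = 1385 - 1260 = 125 deg C

125 deg C


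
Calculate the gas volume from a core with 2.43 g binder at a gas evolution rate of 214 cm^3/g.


Formula: V_gas = W_binder * gas_evolution_rate
V = 2.43 g * 214 cm^3/g = 520.0200 cm^3

Final answer: 520.0200 cm^3


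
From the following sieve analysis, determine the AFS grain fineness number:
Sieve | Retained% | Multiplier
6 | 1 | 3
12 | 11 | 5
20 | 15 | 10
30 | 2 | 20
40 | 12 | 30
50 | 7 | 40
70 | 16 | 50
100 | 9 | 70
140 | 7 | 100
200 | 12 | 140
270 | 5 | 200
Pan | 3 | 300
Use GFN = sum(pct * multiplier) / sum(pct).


Formula: GFN = sum(pct * multiplier) / sum(pct)
sum(pct * multiplier) = 6598
sum(pct) = 100
GFN = 6598 / 100 = 65.98

Answer: 65.98


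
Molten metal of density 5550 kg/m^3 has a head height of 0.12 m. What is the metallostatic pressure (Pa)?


Formula: P = rho * g * h
rho * g = 5550 * 9.81 = 54445.5 N/m^3
P = 54445.5 * 0.12 = 6533.4600 Pa

6533.4600 Pa


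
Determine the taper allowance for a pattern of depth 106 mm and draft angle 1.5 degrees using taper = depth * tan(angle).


Formula: taper = depth * tan(draft_angle)
tan(1.5 deg) = 0.0261859
taper = 106 mm * 0.0261859 = 2.7757 mm

Final answer: 2.7757 mm


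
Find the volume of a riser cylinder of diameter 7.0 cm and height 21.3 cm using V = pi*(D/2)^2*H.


Formula: V = pi * (D/2)^2 * H  (cylinder volume)
Radius = D/2 = 7.0/2 = 3.5 cm
V = pi * 3.5^2 * 21.3 = 819.7201 cm^3

819.7201 cm^3


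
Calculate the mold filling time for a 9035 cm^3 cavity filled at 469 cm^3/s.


Formula: t_fill = V_mold / Q_flow
t = 9035 cm^3 / 469 cm^3/s = 19.2644 s

Answer: 19.2644 s


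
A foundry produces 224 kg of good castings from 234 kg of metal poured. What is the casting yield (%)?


Formula: Casting Yield = (W_good / W_total) * 100
Yield = (224 kg / 234 kg) * 100 = 95.7265%


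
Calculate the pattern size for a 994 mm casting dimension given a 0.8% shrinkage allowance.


Formula: L_pattern = L_casting * (1 + shrinkage_rate/100)
Shrinkage factor = 1 + 0.8/100 = 1.008
L_pattern = 994 mm * 1.008 = 1001.9520 mm

Final answer: 1001.9520 mm


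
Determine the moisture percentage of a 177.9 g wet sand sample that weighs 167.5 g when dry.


Formula: MC = (W_wet - W_dry) / W_wet * 100
Water mass = 177.9 - 167.5 = 10.4 g
MC = 10.4 / 177.9 * 100 = 5.8460%


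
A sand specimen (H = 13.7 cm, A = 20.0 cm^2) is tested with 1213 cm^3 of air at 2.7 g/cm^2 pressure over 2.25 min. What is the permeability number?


Formula: Permeability Number P = (V * H) / (p * A * t)
Numerator: V * H = 1213 * 13.7 = 16618.1
Denominator: p * A * t = 2.7 * 20.0 * 2.25 = 121.5
P = 16618.1 / 121.5 = 136.7745

Answer: 136.7745


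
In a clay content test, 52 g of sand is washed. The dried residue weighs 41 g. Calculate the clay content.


Formula: Clay% = (W_total - W_washed) / W_total * 100
Clay mass = 52 - 41 = 11 g
Clay% = 11 / 52 * 100 = 21.1538%

Final answer: 21.1538%


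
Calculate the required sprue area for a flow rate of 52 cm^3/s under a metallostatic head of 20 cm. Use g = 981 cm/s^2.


Formula: v = sqrt(2*g*h), A = Q/v
Velocity: v = sqrt(2 * 981 * 20) = sqrt(39240) = 198.0909 cm/s
Sprue area: A = Q / v = 52 / 198.0909 = 0.2625 cm^2

Answer: 0.2625 cm^2


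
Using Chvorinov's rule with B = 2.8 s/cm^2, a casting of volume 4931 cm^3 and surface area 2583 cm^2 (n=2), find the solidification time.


Formula: t_s = B * (V/A)^n  (Chvorinov's rule, n=2)
Modulus M = V/A = 4931/2583 = 1.909021 cm
M^2 = 1.909021^2 = 3.644361 cm^2
t_s = 2.8 * 3.644361 = 10.2042 s

10.2042 s


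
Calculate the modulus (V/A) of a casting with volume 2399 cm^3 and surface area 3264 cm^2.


Formula: Casting Modulus M = V / A
M = 2399 cm^3 / 3264 cm^2 = 0.7350 cm

Answer: 0.7350 cm


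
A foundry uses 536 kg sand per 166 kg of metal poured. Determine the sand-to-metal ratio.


Formula: Sand-to-Metal Ratio = W_sand / W_metal
Ratio = 536 kg / 166 kg = 3.2289

Answer: 3.2289


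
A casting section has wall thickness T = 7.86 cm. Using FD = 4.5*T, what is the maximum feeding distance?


Formula: FD = 4.5 * T  (riser feeding-distance rule)
FD = 4.5 * 7.86 cm = 35.3700 cm

35.3700 cm


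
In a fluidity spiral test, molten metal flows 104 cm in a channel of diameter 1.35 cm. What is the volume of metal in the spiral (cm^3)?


Formula: V = pi * (d/2)^2 * L  (cylinder volume)
Radius = 1.35/2 = 0.675 cm
V = pi * 0.675^2 * 104 = 148.8644 cm^3

Final answer: 148.8644 cm^3


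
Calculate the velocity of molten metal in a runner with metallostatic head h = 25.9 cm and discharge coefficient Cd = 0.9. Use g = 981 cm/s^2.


Formula: v = Cd * sqrt(2 * g * h)  (Torricelli with discharge coefficient)
2*g*h = 2 * 981 * 25.9 = 50815.8 cm^2/s^2
sqrt(50815.8) = 225.42360 cm/s
v = 0.9 * 225.42360 = 202.8812 cm/s

202.8812 cm/s


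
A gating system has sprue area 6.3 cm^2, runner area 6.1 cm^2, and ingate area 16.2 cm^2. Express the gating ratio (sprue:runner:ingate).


Sprue:Runner:Ingate = 1 : 6.1/6.3 : 16.2/6.3 = 1:0.97:2.57

Answer: 1:0.97:2.57


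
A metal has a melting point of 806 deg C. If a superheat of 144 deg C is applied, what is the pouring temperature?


Formula: T_pour = T_melt + Superheat
T_pour = 806 + 144 = 950 deg C


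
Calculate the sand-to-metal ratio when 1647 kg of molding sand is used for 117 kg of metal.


Formula: Sand-to-Metal Ratio = W_sand / W_metal
Ratio = 1647 kg / 117 kg = 14.0769

Answer: 14.0769


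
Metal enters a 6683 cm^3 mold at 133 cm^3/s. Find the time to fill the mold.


Formula: t_fill = V_mold / Q_flow
t = 6683 cm^3 / 133 cm^3/s = 50.2481 s

Answer: 50.2481 s


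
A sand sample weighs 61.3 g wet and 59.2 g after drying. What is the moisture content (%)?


Formula: MC = (W_wet - W_dry) / W_wet * 100
Water mass = 61.3 - 59.2 = 2.1 g
MC = 2.1 / 61.3 * 100 = 3.4258%

3.4258%


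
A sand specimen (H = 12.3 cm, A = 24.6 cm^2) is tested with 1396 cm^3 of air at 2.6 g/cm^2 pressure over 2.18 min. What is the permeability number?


Formula: Permeability Number P = (V * H) / (p * A * t)
Numerator: V * H = 1396 * 12.3 = 17170.8
Denominator: p * A * t = 2.6 * 24.6 * 2.18 = 139.4328
P = 17170.8 / 139.4328 = 123.1475

123.1475


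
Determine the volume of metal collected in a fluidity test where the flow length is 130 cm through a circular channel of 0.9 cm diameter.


Formula: V = pi * (d/2)^2 * L  (cylinder volume)
Radius = 0.9/2 = 0.45 cm
V = pi * 0.45^2 * 130 = 82.7024 cm^3

Answer: 82.7024 cm^3


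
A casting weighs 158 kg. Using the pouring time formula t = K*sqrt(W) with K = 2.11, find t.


Formula: t = K * sqrt(W)
sqrt(W) = sqrt(158) = 12.56981
t = 2.11 * 12.56981 = 26.5223 s

Final answer: 26.5223 s


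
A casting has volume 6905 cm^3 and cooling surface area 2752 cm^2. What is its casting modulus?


Formula: Casting Modulus M = V / A
M = 6905 cm^3 / 2752 cm^2 = 2.5091 cm


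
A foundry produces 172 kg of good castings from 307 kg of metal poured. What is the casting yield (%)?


Formula: Casting Yield = (W_good / W_total) * 100
Yield = (172 kg / 307 kg) * 100 = 56.0261%

56.0261%


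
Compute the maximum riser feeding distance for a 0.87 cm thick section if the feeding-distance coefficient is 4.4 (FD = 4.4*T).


Formula: FD = 4.4 * T  (riser feeding-distance rule)
FD = 4.4 * 0.87 cm = 3.8280 cm

Answer: 3.8280 cm


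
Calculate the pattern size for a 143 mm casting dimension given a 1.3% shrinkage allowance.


Formula: L_pattern = L_casting * (1 + shrinkage_rate/100)
Shrinkage factor = 1 + 1.3/100 = 1.013
L_pattern = 143 mm * 1.013 = 144.8590 mm


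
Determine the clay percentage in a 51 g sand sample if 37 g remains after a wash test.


Formula: Clay% = (W_total - W_washed) / W_total * 100
Clay mass = 51 - 37 = 14 g
Clay% = 14 / 51 * 100 = 27.4510%

Answer: 27.4510%


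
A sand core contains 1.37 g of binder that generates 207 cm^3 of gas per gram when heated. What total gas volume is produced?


Formula: V_gas = W_binder * gas_evolution_rate
V = 1.37 g * 207 cm^3/g = 283.5900 cm^3

283.5900 cm^3


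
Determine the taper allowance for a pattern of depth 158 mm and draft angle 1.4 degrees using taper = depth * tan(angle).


Formula: taper = depth * tan(draft_angle)
tan(1.4 deg) = 0.0244395
taper = 158 mm * 0.0244395 = 3.8614 mm

3.8614 mm


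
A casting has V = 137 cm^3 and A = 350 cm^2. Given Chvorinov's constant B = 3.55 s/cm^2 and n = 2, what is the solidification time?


Formula: t_s = B * (V/A)^n  (Chvorinov's rule, n=2)
Modulus M = V/A = 137/350 = 0.391429 cm
M^2 = 0.391429^2 = 0.153217 cm^2
t_s = 3.55 * 0.153217 = 0.5439 s

0.5439 s


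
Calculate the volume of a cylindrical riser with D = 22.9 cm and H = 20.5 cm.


Formula: V = pi * (D/2)^2 * H  (cylinder volume)
Radius = D/2 = 22.9/2 = 11.45 cm
V = pi * 11.45^2 * 20.5 = 8443.3483 cm^3


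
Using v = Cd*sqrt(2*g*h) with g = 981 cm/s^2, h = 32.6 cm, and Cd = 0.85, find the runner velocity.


Formula: v = Cd * sqrt(2 * g * h)  (Torricelli with discharge coefficient)
2*g*h = 2 * 981 * 32.6 = 63961.2 cm^2/s^2
sqrt(63961.2) = 252.90552 cm/s
v = 0.85 * 252.90552 = 214.9697 cm/s

Final answer: 214.9697 cm/s


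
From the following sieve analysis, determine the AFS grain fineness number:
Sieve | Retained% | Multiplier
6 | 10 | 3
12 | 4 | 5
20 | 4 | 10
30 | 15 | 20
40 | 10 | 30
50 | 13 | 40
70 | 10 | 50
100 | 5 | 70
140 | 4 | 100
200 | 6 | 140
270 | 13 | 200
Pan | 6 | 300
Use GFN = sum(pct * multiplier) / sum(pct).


Formula: GFN = sum(pct * multiplier) / sum(pct)
sum(pct * multiplier) = 7700
sum(pct) = 100
GFN = 7700 / 100 = 77.00


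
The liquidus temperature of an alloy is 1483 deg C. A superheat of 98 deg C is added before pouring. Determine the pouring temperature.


Formula: T_pour = T_melt + Superheat
T_pour = 1483 + 98 = 1581 deg C

1581 deg C


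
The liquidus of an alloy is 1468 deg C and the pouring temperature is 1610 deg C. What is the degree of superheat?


Formula: Superheat = T_pour - T_melt
Superheat = 1610 - 1468 = 142 deg C

Answer: 142 deg C


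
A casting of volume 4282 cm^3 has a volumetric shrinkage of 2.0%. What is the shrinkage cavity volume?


Formula: V_shrink = V_casting * shrinkage_pct / 100
V_shrink = 4282 cm^3 * 2.0 / 100 = 85.6400 cm^3

Final answer: 85.6400 cm^3


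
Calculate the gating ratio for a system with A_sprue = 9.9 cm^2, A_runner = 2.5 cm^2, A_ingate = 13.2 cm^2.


Sprue:Runner:Ingate = 1 : 2.5/9.9 : 13.2/9.9 = 1:0.25:1.33

Final answer: 1:0.25:1.33


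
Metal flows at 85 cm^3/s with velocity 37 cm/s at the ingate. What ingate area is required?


Formula: A_ingate = Q / v  (continuity equation)
A = 85 cm^3/s / 37 cm/s = 2.2973 cm^2

Final answer: 2.2973 cm^2


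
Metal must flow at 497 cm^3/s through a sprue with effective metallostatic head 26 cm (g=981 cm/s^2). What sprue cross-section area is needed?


Formula: v = sqrt(2*g*h), A = Q/v
Velocity: v = sqrt(2 * 981 * 26) = sqrt(51012) = 225.8584 cm/s
Sprue area: A = Q / v = 497 / 225.8584 = 2.2005 cm^2


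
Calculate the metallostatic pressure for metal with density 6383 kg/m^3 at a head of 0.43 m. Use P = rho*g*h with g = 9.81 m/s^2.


Formula: P = rho * g * h
rho * g = 6383 * 9.81 = 62617.23 N/m^3
P = 62617.23 * 0.43 = 26925.4089 Pa


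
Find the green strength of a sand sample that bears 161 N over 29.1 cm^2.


Formula: Compressive Strength = Force / Area
Strength = 161 N / 29.1 cm^2 = 5.5326 N/cm^2

Final answer: 5.5326 N/cm^2


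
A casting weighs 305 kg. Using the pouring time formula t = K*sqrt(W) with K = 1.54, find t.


Formula: t = K * sqrt(W)
sqrt(W) = sqrt(305) = 17.46425
t = 1.54 * 17.46425 = 26.8949 s


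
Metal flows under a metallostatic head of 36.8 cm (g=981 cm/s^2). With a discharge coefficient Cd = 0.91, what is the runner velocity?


Formula: v = Cd * sqrt(2 * g * h)  (Torricelli with discharge coefficient)
2*g*h = 2 * 981 * 36.8 = 72201.6 cm^2/s^2
sqrt(72201.6) = 268.70355 cm/s
v = 0.91 * 268.70355 = 244.5202 cm/s

244.5202 cm/s


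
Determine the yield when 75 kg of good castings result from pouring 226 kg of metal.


Formula: Casting Yield = (W_good / W_total) * 100
Yield = (75 kg / 226 kg) * 100 = 33.1858%


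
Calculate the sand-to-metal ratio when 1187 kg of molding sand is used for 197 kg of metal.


Formula: Sand-to-Metal Ratio = W_sand / W_metal
Ratio = 1187 kg / 197 kg = 6.0254

6.0254


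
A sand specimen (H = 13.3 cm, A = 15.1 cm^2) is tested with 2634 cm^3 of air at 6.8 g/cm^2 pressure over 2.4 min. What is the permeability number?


Formula: Permeability Number P = (V * H) / (p * A * t)
Numerator: V * H = 2634 * 13.3 = 35032.2
Denominator: p * A * t = 6.8 * 15.1 * 2.4 = 246.432
P = 35032.2 / 246.432 = 142.1577

142.1577


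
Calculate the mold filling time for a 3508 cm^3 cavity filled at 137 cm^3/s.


Formula: t_fill = V_mold / Q_flow
t = 3508 cm^3 / 137 cm^3/s = 25.6058 s

Answer: 25.6058 s


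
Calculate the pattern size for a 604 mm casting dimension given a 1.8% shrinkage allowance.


Formula: L_pattern = L_casting * (1 + shrinkage_rate/100)
Shrinkage factor = 1 + 1.8/100 = 1.018
L_pattern = 604 mm * 1.018 = 614.8720 mm

Answer: 614.8720 mm


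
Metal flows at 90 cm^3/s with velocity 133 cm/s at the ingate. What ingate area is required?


Formula: A_ingate = Q / v  (continuity equation)
A = 90 cm^3/s / 133 cm/s = 0.6767 cm^2

Final answer: 0.6767 cm^2


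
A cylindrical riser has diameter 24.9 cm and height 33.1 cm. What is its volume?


Formula: V = pi * (D/2)^2 * H  (cylinder volume)
Radius = D/2 = 24.9/2 = 12.45 cm
V = pi * 12.45^2 * 33.1 = 16118.2011 cm^3

Answer: 16118.2011 cm^3


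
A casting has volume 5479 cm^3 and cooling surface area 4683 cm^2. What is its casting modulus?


Formula: Casting Modulus M = V / A
M = 5479 cm^3 / 4683 cm^2 = 1.1700 cm

1.1700 cm


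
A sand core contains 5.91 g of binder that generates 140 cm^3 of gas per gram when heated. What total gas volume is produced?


Formula: V_gas = W_binder * gas_evolution_rate
V = 5.91 g * 140 cm^3/g = 827.4000 cm^3


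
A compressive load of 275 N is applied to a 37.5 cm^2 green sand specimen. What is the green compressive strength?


Formula: Compressive Strength = Force / Area
Strength = 275 N / 37.5 cm^2 = 7.3333 N/cm^2

7.3333 N/cm^2


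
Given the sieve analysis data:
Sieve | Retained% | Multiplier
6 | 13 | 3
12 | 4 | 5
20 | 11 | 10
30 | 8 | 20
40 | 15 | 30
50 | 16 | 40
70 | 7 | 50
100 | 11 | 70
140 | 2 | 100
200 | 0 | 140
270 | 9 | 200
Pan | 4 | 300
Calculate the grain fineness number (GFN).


Formula: GFN = sum(pct * multiplier) / sum(pct)
sum(pct * multiplier) = 5739
sum(pct) = 100
GFN = 5739 / 100 = 57.39

Final answer: 57.39


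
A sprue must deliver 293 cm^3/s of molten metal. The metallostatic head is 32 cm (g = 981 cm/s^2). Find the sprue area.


Formula: v = sqrt(2*g*h), A = Q/v
Velocity: v = sqrt(2 * 981 * 32) = sqrt(62784) = 250.5674 cm/s
Sprue area: A = Q / v = 293 / 250.5674 = 1.1693 cm^2


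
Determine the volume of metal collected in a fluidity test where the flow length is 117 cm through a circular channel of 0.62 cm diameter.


Formula: V = pi * (d/2)^2 * L  (cylinder volume)
Radius = 0.62/2 = 0.31 cm
V = pi * 0.31^2 * 117 = 35.3231 cm^3

Final answer: 35.3231 cm^3


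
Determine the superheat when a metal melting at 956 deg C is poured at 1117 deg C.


Formula: Superheat = T_pour - T_melt
Superheat = 1117 - 956 = 161 deg C

161 deg C


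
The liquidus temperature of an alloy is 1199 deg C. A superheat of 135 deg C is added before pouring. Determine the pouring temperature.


Formula: T_pour = T_melt + Superheat
T_pour = 1199 + 135 = 1334 deg C

Final answer: 1334 deg C


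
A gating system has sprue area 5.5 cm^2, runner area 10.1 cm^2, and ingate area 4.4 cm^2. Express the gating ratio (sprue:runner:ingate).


Sprue:Runner:Ingate = 1 : 10.1/5.5 : 4.4/5.5 = 1:1.84:0.80

Final answer: 1:1.84:0.80


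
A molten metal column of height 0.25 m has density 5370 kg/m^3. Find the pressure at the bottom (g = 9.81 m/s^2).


Formula: P = rho * g * h
rho * g = 5370 * 9.81 = 52679.7 N/m^3
P = 52679.7 * 0.25 = 13169.9250 Pa

Answer: 13169.9250 Pa


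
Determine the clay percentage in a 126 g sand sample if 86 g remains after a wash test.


Formula: Clay% = (W_total - W_washed) / W_total * 100
Clay mass = 126 - 86 = 40 g
Clay% = 40 / 126 * 100 = 31.7460%

Final answer: 31.7460%


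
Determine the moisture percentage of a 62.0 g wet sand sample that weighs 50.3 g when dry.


Formula: MC = (W_wet - W_dry) / W_wet * 100
Water mass = 62.0 - 50.3 = 11.7 g
MC = 11.7 / 62.0 * 100 = 18.8710%

Final answer: 18.8710%


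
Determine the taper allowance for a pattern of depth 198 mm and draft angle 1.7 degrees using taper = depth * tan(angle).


Formula: taper = depth * tan(draft_angle)
tan(1.7 deg) = 0.0296793
taper = 198 mm * 0.0296793 = 5.8765 mm

Final answer: 5.8765 mm


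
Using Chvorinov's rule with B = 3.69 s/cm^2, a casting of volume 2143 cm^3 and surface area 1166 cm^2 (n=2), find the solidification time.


Formula: t_s = B * (V/A)^n  (Chvorinov's rule, n=2)
Modulus M = V/A = 2143/1166 = 1.837907 cm
M^2 = 1.837907^2 = 3.377902 cm^2
t_s = 3.69 * 3.377902 = 12.4645 s

Final answer: 12.4645 s


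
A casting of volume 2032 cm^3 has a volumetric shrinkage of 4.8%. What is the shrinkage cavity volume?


Formula: V_shrink = V_casting * shrinkage_pct / 100
V_shrink = 2032 cm^3 * 4.8 / 100 = 97.5360 cm^3

Final answer: 97.5360 cm^3


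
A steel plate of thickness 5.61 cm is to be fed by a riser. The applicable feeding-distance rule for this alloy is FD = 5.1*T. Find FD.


Formula: FD = 5.1 * T  (riser feeding-distance rule)
FD = 5.1 * 5.61 cm = 28.6110 cm

Final answer: 28.6110 cm


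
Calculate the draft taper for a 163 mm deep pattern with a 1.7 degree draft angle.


Formula: taper = depth * tan(draft_angle)
tan(1.7 deg) = 0.0296793
taper = 163 mm * 0.0296793 = 4.8377 mm


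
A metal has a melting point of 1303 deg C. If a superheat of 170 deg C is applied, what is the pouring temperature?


Formula: T_pour = T_melt + Superheat
T_pour = 1303 + 170 = 1473 deg C


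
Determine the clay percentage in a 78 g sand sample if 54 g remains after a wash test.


Formula: Clay% = (W_total - W_washed) / W_total * 100
Clay mass = 78 - 54 = 24 g
Clay% = 24 / 78 * 100 = 30.7692%

30.7692%


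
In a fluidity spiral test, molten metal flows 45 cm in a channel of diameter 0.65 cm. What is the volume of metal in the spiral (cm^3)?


Formula: V = pi * (d/2)^2 * L  (cylinder volume)
Radius = 0.65/2 = 0.325 cm
V = pi * 0.325^2 * 45 = 14.9324 cm^3

Final answer: 14.9324 cm^3


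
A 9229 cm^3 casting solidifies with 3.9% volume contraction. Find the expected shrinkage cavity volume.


Formula: V_shrink = V_casting * shrinkage_pct / 100
V_shrink = 9229 cm^3 * 3.9 / 100 = 359.9310 cm^3

Answer: 359.9310 cm^3


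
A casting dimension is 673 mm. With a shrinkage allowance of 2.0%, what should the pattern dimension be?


Formula: L_pattern = L_casting * (1 + shrinkage_rate/100)
Shrinkage factor = 1 + 2.0/100 = 1.02
L_pattern = 673 mm * 1.02 = 686.4600 mm

Answer: 686.4600 mm


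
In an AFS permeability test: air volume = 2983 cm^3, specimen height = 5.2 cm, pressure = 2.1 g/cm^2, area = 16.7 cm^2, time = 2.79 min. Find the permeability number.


Formula: Permeability Number P = (V * H) / (p * A * t)
Numerator: V * H = 2983 * 5.2 = 15511.6
Denominator: p * A * t = 2.1 * 16.7 * 2.79 = 97.8453
P = 15511.6 / 97.8453 = 158.5319

158.5319


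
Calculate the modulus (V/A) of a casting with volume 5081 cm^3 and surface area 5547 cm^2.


Formula: Casting Modulus M = V / A
M = 5081 cm^3 / 5547 cm^2 = 0.9160 cm

0.9160 cm


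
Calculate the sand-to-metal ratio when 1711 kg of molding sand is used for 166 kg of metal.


Formula: Sand-to-Metal Ratio = W_sand / W_metal
Ratio = 1711 kg / 166 kg = 10.3072

Final answer: 10.3072


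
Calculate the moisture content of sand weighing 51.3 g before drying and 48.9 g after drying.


Formula: MC = (W_wet - W_dry) / W_wet * 100
Water mass = 51.3 - 48.9 = 2.4 g
MC = 2.4 / 51.3 * 100 = 4.6784%

Answer: 4.6784%


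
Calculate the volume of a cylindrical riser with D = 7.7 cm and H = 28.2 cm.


Formula: V = pi * (D/2)^2 * H  (cylinder volume)
Radius = D/2 = 7.7/2 = 3.85 cm
V = pi * 3.85^2 * 28.2 = 1313.1685 cm^3


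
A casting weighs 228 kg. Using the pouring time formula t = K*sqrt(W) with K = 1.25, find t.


Formula: t = K * sqrt(W)
sqrt(W) = sqrt(228) = 15.09967
t = 1.25 * 15.09967 = 18.8746 s

18.8746 s


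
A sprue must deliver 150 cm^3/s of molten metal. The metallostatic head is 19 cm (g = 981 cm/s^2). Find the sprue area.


Formula: v = sqrt(2*g*h), A = Q/v
Velocity: v = sqrt(2 * 981 * 19) = sqrt(37278) = 193.0751 cm/s
Sprue area: A = Q / v = 150 / 193.0751 = 0.7769 cm^2

0.7769 cm^2


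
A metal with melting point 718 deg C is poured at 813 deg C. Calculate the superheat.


Formula: Superheat = T_pour - T_melt
Superheat = 813 - 718 = 95 deg C

95 deg C


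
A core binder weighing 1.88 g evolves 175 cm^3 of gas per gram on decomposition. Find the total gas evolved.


Formula: V_gas = W_binder * gas_evolution_rate
V = 1.88 g * 175 cm^3/g = 329.0000 cm^3

Final answer: 329.0000 cm^3


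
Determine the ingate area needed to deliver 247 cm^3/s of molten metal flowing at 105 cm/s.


Formula: A_ingate = Q / v  (continuity equation)
A = 247 cm^3/s / 105 cm/s = 2.3524 cm^2


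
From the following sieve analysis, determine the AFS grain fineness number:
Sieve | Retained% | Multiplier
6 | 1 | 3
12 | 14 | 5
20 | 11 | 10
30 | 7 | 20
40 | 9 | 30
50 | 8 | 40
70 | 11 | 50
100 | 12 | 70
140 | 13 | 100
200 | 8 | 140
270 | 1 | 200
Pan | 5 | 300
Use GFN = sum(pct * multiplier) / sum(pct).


Formula: GFN = sum(pct * multiplier) / sum(pct)
sum(pct * multiplier) = 6423
sum(pct) = 100
GFN = 6423 / 100 = 64.23

64.23


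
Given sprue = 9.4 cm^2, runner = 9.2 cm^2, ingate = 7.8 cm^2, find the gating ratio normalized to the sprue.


Sprue:Runner:Ingate = 1 : 9.2/9.4 : 7.8/9.4 = 1:0.98:0.83

Answer: 1:0.98:0.83


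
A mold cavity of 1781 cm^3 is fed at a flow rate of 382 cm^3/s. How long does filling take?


Formula: t_fill = V_mold / Q_flow
t = 1781 cm^3 / 382 cm^3/s = 4.6623 s

Final answer: 4.6623 s


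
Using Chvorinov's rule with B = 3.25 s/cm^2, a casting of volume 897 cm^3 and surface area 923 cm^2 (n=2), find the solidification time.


Formula: t_s = B * (V/A)^n  (Chvorinov's rule, n=2)
Modulus M = V/A = 897/923 = 0.971831 cm
M^2 = 0.971831^2 = 0.944455 cm^2
t_s = 3.25 * 0.944455 = 3.0695 s

Final answer: 3.0695 s


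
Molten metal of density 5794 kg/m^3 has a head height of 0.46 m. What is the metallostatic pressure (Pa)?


Formula: P = rho * g * h
rho * g = 5794 * 9.81 = 56839.14 N/m^3
P = 56839.14 * 0.46 = 26146.0044 Pa


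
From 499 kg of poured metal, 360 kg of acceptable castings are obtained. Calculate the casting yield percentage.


Formula: Casting Yield = (W_good / W_total) * 100
Yield = (360 kg / 499 kg) * 100 = 72.1443%

72.1443%


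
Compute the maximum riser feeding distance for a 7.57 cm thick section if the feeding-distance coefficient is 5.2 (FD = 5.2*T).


Formula: FD = 5.2 * T  (riser feeding-distance rule)
FD = 5.2 * 7.57 cm = 39.3640 cm

Final answer: 39.3640 cm


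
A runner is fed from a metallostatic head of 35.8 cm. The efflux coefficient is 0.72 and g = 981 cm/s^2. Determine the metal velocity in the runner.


Formula: v = Cd * sqrt(2 * g * h)  (Torricelli with discharge coefficient)
2*g*h = 2 * 981 * 35.8 = 70239.6 cm^2/s^2
sqrt(70239.6) = 265.02755 cm/s
v = 0.72 * 265.02755 = 190.8198 cm/s

Answer: 190.8198 cm/s


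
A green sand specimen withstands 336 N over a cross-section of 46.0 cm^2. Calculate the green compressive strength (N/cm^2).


Formula: Compressive Strength = Force / Area
Strength = 336 N / 46.0 cm^2 = 7.3043 N/cm^2


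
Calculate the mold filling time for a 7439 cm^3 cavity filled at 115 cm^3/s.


Formula: t_fill = V_mold / Q_flow
t = 7439 cm^3 / 115 cm^3/s = 64.6870 s

64.6870 s


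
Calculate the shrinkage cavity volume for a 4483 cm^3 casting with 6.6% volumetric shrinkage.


Formula: V_shrink = V_casting * shrinkage_pct / 100
V_shrink = 4483 cm^3 * 6.6 / 100 = 295.8780 cm^3

Answer: 295.8780 cm^3
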